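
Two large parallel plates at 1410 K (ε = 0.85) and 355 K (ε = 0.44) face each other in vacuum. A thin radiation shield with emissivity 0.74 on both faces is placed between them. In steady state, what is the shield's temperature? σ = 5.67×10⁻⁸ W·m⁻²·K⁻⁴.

T_s ≈ 1260 K

In steady state the net flux on the hot side equals that on the cold side.
σ(T₁⁴−T_s⁴)/D₁ = σ(T_s⁴−T₂⁴)/D₂, with D₁ = 1/ε₁+1/ε_s−1 = 1.528, D₂ = 1/ε_s+1/ε₂−1 = 2.624.
Solve for T_s⁴: T_s⁴ = (D₂·T₁⁴ + D₁·T₂⁴)/(D₁+D₂) = 2.504×10¹² K⁴.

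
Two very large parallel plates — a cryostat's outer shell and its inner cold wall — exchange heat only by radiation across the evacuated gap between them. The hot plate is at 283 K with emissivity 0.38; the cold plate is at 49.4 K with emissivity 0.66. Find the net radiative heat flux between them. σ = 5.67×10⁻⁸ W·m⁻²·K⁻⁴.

q ≈ 115 W/m²

For two infinite grey parallel plates, q = σ(T₁⁴ − T₂⁴)/(1/ε₁ + 1/ε₂ − 1).
T₁⁴ − T₂⁴ = 6.414×10⁹ − 5.955×10⁶ = 6.408×10⁹ K⁴.
1/ε₁ + 1/ε₂ − 1 = 2.632 + 1.515 − 1 = 3.147.
q = 5.67×10⁻⁸ × 6.408×10⁹ / 3.147.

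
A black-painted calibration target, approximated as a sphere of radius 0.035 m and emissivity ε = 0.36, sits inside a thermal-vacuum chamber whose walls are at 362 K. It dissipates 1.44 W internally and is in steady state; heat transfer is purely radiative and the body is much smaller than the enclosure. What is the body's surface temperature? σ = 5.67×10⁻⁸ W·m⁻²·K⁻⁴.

For a small grey body in a large enclosure, net radiated power = εσA(T⁴ − T_w⁴).
Steady state: P = εσA(T⁴ − T_w⁴) with A = 4πr² = 0.01539 m².
T⁴ = P/(εσA) + T_w⁴ = 1.44/(0.36·5.67×10⁻⁸·0.01539) + (362)⁴
    = 4.583×10⁹ + 1.717×10¹⁰ = 2.176×10¹⁰ K⁴.

T ≈ 384 K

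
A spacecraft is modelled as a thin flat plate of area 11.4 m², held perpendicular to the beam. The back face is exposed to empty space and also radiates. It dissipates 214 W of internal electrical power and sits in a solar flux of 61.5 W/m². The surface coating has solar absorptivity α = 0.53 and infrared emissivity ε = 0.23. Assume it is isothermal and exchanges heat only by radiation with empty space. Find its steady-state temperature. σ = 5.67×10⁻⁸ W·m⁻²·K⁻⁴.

T ≈ 211 K

At steady state, absorbed solar power + internal power = radiated power.
Absorbed: α·S·A_cross = 0.53·61.5·11.40 = 371.6 W (cross-section A).
Total input = 371.6 + 214 = 585.6 W.
Radiated: εσ·A_surf·T⁴ with A_surf = 2A = 22.80 m².
T⁴ = 585.6/(0.23·5.67×10⁻⁸·22.80) = 1.969×10⁹ K⁴.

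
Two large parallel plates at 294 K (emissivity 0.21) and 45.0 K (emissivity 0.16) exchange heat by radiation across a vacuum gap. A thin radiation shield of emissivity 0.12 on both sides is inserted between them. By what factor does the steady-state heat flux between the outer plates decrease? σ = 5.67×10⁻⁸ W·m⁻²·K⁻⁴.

factor ≈ 2.56

Without shield: q₀ = σΔ(T⁴)/(1/ε₁+1/ε₂−1) with denominator 10.01.
With shield the two gaps are in series; the resistances add: (1/ε₁+1/ε_s−1)+(1/ε_s+1/ε₂−1) = 12.10+13.58 = 25.68.
Heat-flux ratio q₀/q = 25.68/10.01.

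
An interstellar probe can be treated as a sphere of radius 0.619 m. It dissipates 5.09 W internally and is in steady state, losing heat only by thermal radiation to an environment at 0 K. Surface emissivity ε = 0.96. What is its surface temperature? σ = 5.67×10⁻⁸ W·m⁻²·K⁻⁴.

T ≈ 66.4 K

Steady state: internal power = radiated power, P = εσA T⁴.
Radiating area A = 4πr² = 4.815 m².
T⁴ = P/(εσA) = 5.09/(0.96·5.67×10⁻⁸·4.815) = 1.942×10⁷ K⁴.
T = (1.942×10⁷)^(1/4).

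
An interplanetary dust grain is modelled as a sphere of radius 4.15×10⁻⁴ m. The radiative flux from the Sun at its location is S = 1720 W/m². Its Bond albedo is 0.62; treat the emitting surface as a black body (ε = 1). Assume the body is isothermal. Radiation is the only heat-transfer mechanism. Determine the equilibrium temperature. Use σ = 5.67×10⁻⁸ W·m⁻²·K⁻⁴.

At equilibrium, absorbed power = emitted power.
Absorbing cross-section = πr² = 5.411×10⁻⁷ m²; emitting surface = 4πr² = 2.164×10⁻⁶ m² (ratio 4).
(1−a)S·A_cross = εσ·A_surf·T⁴  ⇒  T⁴ = (1−a)S/(4σ).
T⁴ = 0.380·1720/(4·5.67×10⁻⁸) = 2.882×10⁹ K⁴.
T = (2.882×10⁹)^(1/4).

T ≈ 232 K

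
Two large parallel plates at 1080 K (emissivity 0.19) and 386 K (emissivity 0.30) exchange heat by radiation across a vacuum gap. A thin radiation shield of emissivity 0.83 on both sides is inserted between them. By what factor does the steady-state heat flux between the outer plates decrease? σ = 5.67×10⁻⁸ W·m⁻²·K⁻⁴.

Without shield: q₀ = σΔ(T⁴)/(1/ε₁+1/ε₂−1) with denominator 7.596.
With shield the two gaps are in series; the resistances add: (1/ε₁+1/ε_s−1)+(1/ε_s+1/ε₂−1) = 5.468+3.538 = 9.006.
Heat-flux ratio q₀/q = 9.006/7.596.

factor ≈ 1.19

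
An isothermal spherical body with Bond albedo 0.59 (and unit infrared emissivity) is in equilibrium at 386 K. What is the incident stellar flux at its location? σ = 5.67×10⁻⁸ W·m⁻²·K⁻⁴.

S ≈ 12300 W/m²

(1−a)S·πr² = σ·4πr²·T⁴ ⇒ S = 4σT⁴/(1−a).
S = 4·5.67×10⁻⁸·2.220×10¹⁰/0.410.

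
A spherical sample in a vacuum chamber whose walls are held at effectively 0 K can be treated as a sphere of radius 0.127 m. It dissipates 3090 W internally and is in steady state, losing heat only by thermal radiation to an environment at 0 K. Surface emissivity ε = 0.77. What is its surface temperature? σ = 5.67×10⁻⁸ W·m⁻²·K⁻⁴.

T ≈ 769 K

Steady state: internal power = radiated power, P = εσA T⁴.
Radiating area A = 4πr² = 0.2027 m².
T⁴ = P/(εσA) = 3090/(0.77·5.67×10⁻⁸·0.2027) = 3.492×10¹¹ K⁴.
T = (3.492×10¹¹)^(1/4).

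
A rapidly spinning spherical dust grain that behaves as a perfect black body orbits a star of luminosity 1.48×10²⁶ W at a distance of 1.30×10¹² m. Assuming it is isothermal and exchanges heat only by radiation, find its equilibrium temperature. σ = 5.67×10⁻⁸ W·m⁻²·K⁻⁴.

First find the stellar flux at distance d: S = L/(4πd²) = 1.48×10²⁶/(4π·(1.30×10¹²)²) = 6.969 W/m².
For an isothermal sphere, absorbed (1−a)S·πr² = emitted σ·4πr²·T⁴, so T⁴ = (1−a)S/(4σ).
T⁴ = 1.00·6.969/(4·5.67×10⁻⁸) = 3.073×10⁷ K⁴.

T ≈ 74.5 K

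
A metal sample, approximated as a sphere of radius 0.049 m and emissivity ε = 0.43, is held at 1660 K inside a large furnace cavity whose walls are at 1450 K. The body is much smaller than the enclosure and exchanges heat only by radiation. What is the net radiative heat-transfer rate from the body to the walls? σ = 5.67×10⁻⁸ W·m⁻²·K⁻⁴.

P_net ≈ 2330 W

For a small grey body in a large enclosure: P_net = εσA(T_body⁴ − T_wall⁴).
A = 4πr² = 0.03017 m²; T_body⁴ − T_wall⁴ = 7.593×10¹² − 4.421×10¹² = 3.173×10¹² K⁴.
|P_net| = 0.43·5.67×10⁻⁸·0.03017·3.173×10¹².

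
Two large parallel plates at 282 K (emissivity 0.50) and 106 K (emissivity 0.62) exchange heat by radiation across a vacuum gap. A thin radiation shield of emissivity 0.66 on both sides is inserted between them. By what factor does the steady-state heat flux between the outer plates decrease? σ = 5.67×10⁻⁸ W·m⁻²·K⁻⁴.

factor ≈ 1.78

Without shield: q₀ = σΔ(T⁴)/(1/ε₁+1/ε₂−1) with denominator 2.613.
With shield the two gaps are in series; the resistances add: (1/ε₁+1/ε_s−1)+(1/ε_s+1/ε₂−1) = 2.515+2.128 = 4.643.
Heat-flux ratio q₀/q = 4.643/2.613.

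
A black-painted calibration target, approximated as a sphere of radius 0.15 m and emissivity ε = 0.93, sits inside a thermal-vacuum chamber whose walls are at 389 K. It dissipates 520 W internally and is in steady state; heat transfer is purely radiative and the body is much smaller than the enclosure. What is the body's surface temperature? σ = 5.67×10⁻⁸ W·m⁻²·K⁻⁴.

For a small grey body in a large enclosure, net radiated power = εσA(T⁴ − T_w⁴).
Steady state: P = εσA(T⁴ − T_w⁴) with A = 4πr² = 0.2827 m².
T⁴ = P/(εσA) + T_w⁴ = 520/(0.93·5.67×10⁻⁸·0.2827) + (389)⁴
    = 3.488×10¹⁰ + 2.290×10¹⁰ = 5.778×10¹⁰ K⁴.

T ≈ 490 K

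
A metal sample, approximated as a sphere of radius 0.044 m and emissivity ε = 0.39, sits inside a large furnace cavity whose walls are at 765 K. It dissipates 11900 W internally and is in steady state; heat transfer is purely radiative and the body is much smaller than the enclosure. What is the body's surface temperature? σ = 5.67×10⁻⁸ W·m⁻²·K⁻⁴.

For a small grey body in a large enclosure, net radiated power = εσA(T⁴ − T_w⁴).
Steady state: P = εσA(T⁴ − T_w⁴) with A = 4πr² = 0.02433 m².
T⁴ = P/(εσA) + T_w⁴ = 11900/(0.39·5.67×10⁻⁸·0.02433) + (765)⁴
    = 2.212×10¹³ + 3.425×10¹¹ = 2.246×10¹³ K⁴.

T ≈ 2180 K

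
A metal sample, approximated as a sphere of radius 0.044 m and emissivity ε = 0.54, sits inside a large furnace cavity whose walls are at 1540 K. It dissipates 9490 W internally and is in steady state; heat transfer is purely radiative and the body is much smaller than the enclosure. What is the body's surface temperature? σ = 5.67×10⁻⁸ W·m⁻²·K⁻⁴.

T ≈ 2070 K

For a small grey body in a large enclosure, net radiated power = εσA(T⁴ − T_w⁴).
Steady state: P = εσA(T⁴ − T_w⁴) with A = 4πr² = 0.02433 m².
T⁴ = P/(εσA) + T_w⁴ = 9490/(0.54·5.67×10⁻⁸·0.02433) + (1540)⁴
    = 1.274×10¹³ + 5.624×10¹² = 1.836×10¹³ K⁴.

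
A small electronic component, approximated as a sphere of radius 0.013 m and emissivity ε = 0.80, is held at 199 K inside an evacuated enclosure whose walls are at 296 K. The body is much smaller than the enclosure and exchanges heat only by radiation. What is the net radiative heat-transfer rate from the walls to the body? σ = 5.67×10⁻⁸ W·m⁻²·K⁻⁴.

For a small grey body in a large enclosure: P_net = εσA(T_body⁴ − T_wall⁴).
A = 4πr² = 0.002124 m²; T_body⁴ − T_wall⁴ = 1.568×10⁹ − 7.677×10⁹ = -6.108×10⁹ K⁴.
|P_net| = 0.80·5.67×10⁻⁸·0.002124·6.108×10⁹.

P_net ≈ 0.588 W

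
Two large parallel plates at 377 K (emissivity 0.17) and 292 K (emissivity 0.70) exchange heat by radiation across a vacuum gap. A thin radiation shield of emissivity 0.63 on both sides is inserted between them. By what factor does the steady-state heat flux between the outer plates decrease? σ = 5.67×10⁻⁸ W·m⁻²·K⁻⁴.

factor ≈ 1.34

Without shield: q₀ = σΔ(T⁴)/(1/ε₁+1/ε₂−1) with denominator 6.311.
With shield the two gaps are in series; the resistances add: (1/ε₁+1/ε_s−1)+(1/ε_s+1/ε₂−1) = 6.470+2.016 = 8.486.
Heat-flux ratio q₀/q = 8.486/6.311.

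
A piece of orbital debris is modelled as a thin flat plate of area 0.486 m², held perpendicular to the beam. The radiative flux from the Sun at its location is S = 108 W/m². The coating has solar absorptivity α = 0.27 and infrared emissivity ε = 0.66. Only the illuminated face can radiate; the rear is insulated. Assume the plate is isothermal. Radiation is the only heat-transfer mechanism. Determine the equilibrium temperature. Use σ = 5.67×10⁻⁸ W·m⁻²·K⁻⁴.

At equilibrium, absorbed power = emitted power.
Absorbing cross-section = A = 0.4860 m²; emitting surface = A = 0.4860 m² (ratio 1).
αS·A_cross = εσ·A_surf·T⁴  ⇒  T⁴ = αS/(ε·1σ).
T⁴ = 0.270·108/(0.66·1·5.67×10⁻⁸) = 7.792×10⁸ K⁴.
T = (7.792×10⁸)^(1/4).

T ≈ 167 K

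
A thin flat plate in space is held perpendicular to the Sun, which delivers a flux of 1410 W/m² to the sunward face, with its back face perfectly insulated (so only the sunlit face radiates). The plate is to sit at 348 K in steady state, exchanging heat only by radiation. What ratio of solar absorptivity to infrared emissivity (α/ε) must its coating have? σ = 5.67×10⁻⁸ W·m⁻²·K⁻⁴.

Balance: αS·A = εσ·1A·T⁴ ⇒ α/ε = σT⁴/S.
α/ε = 5.67×10⁻⁸·(348)⁴/1410 = 5.67×10⁻⁸·1.467×10¹⁰/1410.

α/ε ≈ 0.590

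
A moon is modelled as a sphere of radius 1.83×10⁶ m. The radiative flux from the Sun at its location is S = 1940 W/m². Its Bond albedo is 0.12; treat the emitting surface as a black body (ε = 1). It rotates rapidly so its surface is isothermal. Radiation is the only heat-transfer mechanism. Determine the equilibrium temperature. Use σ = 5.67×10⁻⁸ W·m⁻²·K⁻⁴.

T ≈ 295 K

At equilibrium, absorbed power = emitted power.
Absorbing cross-section = πr² = 1.052×10¹³ m²; emitting surface = 4πr² = 4.208×10¹³ m² (ratio 4).
(1−a)S·A_cross = εσ·A_surf·T⁴  ⇒  T⁴ = (1−a)S/(4σ).
T⁴ = 0.880·1940/(4·5.67×10⁻⁸) = 7.527×10⁹ K⁴.
T = (7.527×10⁹)^(1/4).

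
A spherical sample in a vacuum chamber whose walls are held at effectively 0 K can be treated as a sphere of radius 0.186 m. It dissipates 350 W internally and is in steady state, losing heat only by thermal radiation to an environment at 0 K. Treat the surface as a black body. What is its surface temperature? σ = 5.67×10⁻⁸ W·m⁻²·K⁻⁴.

Steady state: internal power = radiated power, P = εσA T⁴.
Radiating area A = 4πr² = 0.4347 m².
T⁴ = P/(εσA) = 350/(1.0·5.67×10⁻⁸·0.4347) = 1.420×10¹⁰ K⁴.
T = (1.420×10¹⁰)^(1/4).

T ≈ 345 K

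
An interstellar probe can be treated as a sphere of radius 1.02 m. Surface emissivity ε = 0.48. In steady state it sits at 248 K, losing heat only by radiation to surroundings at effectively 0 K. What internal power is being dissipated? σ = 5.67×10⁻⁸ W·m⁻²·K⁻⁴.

Steady state: P = εσA T⁴.
A = 4πr² = 13.07 m²; T⁴ = (248)⁴ = 3.783×10⁹ K⁴.
P = 0.48 × 5.67×10⁻⁸ × 13.07 × 3.783×10⁹.

P ≈ 1350 W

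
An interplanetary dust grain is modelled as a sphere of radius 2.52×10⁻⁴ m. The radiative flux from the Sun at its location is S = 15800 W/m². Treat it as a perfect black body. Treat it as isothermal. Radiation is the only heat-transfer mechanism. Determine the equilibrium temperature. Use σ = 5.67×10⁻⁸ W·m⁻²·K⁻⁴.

T ≈ 514 K

At equilibrium, absorbed power = emitted power.
Absorbing cross-section = πr² = 1.995×10⁻⁷ m²; emitting surface = 4πr² = 7.980×10⁻⁷ m² (ratio 4).
S·A_cross = εσ·A_surf·T⁴  ⇒  T⁴ = S/(4σ).
T⁴ = 1.00·15800/(4·5.67×10⁻⁸) = 6.966×10¹⁰ K⁴.
T = (6.966×10¹⁰)^(1/4).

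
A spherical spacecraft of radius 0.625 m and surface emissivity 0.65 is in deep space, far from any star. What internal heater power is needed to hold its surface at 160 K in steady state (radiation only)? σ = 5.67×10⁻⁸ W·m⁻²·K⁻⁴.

P ≈ 119 W

P = εσ·4πr²·T⁴.
4πr² = 4.909 m²; T⁴ = 6.554×10⁸ K⁴.
P = 0.65·5.67×10⁻⁸·4.909·6.554×10⁸.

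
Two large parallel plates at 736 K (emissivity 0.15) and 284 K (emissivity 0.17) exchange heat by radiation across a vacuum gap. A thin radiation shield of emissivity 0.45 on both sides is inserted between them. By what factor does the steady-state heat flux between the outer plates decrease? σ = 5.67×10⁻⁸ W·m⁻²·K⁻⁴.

factor ≈ 1.30

Without shield: q₀ = σΔ(T⁴)/(1/ε₁+1/ε₂−1) with denominator 11.55.
With shield the two gaps are in series; the resistances add: (1/ε₁+1/ε_s−1)+(1/ε_s+1/ε₂−1) = 7.889+7.105 = 14.99.
Heat-flux ratio q₀/q = 14.99/11.55.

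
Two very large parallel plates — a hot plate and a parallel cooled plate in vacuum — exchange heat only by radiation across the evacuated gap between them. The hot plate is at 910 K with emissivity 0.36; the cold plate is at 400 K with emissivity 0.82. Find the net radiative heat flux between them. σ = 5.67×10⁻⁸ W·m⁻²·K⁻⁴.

q ≈ 12500 W/m²

For two infinite grey parallel plates, q = σ(T₁⁴ − T₂⁴)/(1/ε₁ + 1/ε₂ − 1).
T₁⁴ − T₂⁴ = 6.857×10¹¹ − 2.560×10¹⁰ = 6.601×10¹¹ K⁴.
1/ε₁ + 1/ε₂ − 1 = 2.778 + 1.220 − 1 = 2.997.
q = 5.67×10⁻⁸ × 6.601×10¹¹ / 2.997.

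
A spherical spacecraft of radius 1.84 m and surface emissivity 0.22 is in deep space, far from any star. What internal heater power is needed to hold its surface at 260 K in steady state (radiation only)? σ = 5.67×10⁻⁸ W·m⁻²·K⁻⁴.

P ≈ 2430 W

P = εσ·4πr²·T⁴.
4πr² = 42.54 m²; T⁴ = 4.570×10⁹ K⁴.
P = 0.22·5.67×10⁻⁸·42.54·4.570×10⁹.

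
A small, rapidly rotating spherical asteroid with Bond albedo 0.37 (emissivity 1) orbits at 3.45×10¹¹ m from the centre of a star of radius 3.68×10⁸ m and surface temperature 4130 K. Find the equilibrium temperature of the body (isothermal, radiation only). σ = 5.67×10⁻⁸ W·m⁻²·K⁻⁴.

T ≈ 85.0 K

The star's surface emits σT_*⁴; at distance d the flux is S = σT_*⁴(R_*/d)².
S = 5.67×10⁻⁸·(4130)⁴·(3.68×10⁸/3.45×10¹¹)² = 18.77 W/m².
For an isothermal sphere T⁴ = (1−a)S/(4σ) = 5.214×10⁷ K⁴.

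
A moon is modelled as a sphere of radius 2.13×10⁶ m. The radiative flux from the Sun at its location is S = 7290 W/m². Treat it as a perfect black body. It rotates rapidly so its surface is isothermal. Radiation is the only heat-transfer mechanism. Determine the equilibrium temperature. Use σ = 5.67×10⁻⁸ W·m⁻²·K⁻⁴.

At equilibrium, absorbed power = emitted power.
Absorbing cross-section = πr² = 1.425×10¹³ m²; emitting surface = 4πr² = 5.701×10¹³ m² (ratio 4).
S·A_cross = εσ·A_surf·T⁴  ⇒  T⁴ = S/(4σ).
T⁴ = 1.00·7290/(4·5.67×10⁻⁸) = 3.214×10¹⁰ K⁴.
T = (3.214×10¹⁰)^(1/4).

T ≈ 423 K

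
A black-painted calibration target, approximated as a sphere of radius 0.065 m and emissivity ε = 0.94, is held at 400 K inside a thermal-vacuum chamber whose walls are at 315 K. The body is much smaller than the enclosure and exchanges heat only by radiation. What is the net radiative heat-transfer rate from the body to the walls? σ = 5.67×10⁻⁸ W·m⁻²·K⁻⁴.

For a small grey body in a large enclosure: P_net = εσA(T_body⁴ − T_wall⁴).
A = 4πr² = 0.05309 m²; T_body⁴ − T_wall⁴ = 2.560×10¹⁰ − 9.846×10⁹ = 1.575×10¹⁰ K⁴.
|P_net| = 0.94·5.67×10⁻⁸·0.05309·1.575×10¹⁰.

P_net ≈ 44.6 W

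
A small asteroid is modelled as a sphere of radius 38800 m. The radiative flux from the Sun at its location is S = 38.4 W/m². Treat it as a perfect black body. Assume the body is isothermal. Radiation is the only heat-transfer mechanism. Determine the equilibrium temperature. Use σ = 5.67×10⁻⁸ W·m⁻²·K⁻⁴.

At equilibrium, absorbed power = emitted power.
Absorbing cross-section = πr² = 4.729×10⁹ m²; emitting surface = 4πr² = 1.892×10¹⁰ m² (ratio 4).
S·A_cross = εσ·A_surf·T⁴  ⇒  T⁴ = S/(4σ).
T⁴ = 1.00·38.4/(4·5.67×10⁻⁸) = 1.693×10⁸ K⁴.
T = (1.693×10⁸)^(1/4).

T ≈ 114 K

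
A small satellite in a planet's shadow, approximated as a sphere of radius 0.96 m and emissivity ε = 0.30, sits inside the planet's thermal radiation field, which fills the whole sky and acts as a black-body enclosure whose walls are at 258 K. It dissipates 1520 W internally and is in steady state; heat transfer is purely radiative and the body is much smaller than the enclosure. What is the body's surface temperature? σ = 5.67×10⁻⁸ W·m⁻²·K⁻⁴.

T ≈ 332 K

For a small grey body in a large enclosure, net radiated power = εσA(T⁴ − T_w⁴).
Steady state: P = εσA(T⁴ − T_w⁴) with A = 4πr² = 11.58 m².
T⁴ = P/(εσA) + T_w⁴ = 1520/(0.30·5.67×10⁻⁸·11.58) + (258)⁴
    = 7.716×10⁹ + 4.431×10⁹ = 1.215×10¹⁰ K⁴.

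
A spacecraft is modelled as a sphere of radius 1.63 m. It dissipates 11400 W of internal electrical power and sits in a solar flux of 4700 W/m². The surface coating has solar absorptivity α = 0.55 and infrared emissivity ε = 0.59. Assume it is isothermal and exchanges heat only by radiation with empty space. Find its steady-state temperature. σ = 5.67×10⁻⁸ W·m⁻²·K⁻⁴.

T ≈ 415 K

At steady state, absorbed solar power + internal power = radiated power.
Absorbed: α·S·A_cross = 0.55·4700·8.347 = 21580 W (cross-section πr²).
Total input = 21580 + 11400 = 32980 W.
Radiated: εσ·A_surf·T⁴ with A_surf = 4πr² = 33.39 m².
T⁴ = 32980/(0.59·5.67×10⁻⁸·33.39) = 2.952×10¹⁰ K⁴.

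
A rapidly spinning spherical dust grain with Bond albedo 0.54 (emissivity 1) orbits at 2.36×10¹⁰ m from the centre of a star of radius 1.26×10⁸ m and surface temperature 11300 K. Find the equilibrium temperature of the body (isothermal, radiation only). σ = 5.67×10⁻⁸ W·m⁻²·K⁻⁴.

T ≈ 481 K

The star's surface emits σT_*⁴; at distance d the flux is S = σT_*⁴(R_*/d)².
S = 5.67×10⁻⁸·(11300)⁴·(1.26×10⁸/2.36×10¹⁰)² = 26350 W/m².
For an isothermal sphere T⁴ = (1−a)S/(4σ) = 5.345×10¹⁰ K⁴.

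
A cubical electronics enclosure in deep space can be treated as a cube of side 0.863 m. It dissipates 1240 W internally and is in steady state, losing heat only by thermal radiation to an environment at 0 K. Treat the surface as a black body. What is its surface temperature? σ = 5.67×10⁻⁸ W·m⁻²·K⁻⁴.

Steady state: internal power = radiated power, P = εσA T⁴.
Radiating area A = 6L² = 4.469 m².
T⁴ = P/(εσA) = 1240/(1.0·5.67×10⁻⁸·4.469) = 4.894×10⁹ K⁴.
T = (4.894×10⁹)^(1/4).

T ≈ 264 K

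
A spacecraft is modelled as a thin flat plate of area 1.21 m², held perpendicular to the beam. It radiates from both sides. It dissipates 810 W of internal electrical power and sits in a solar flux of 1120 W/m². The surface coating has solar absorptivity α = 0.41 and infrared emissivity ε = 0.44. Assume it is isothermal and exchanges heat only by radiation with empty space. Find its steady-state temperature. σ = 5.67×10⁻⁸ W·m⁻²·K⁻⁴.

T ≈ 388 K

At steady state, absorbed solar power + internal power = radiated power.
Absorbed: α·S·A_cross = 0.41·1120·1.210 = 555.6 W (cross-section A).
Total input = 555.6 + 810 = 1366 W.
Radiated: εσ·A_surf·T⁴ with A_surf = 2A = 2.420 m².
T⁴ = 1366/(0.44·5.67×10⁻⁸·2.420) = 2.262×10¹⁰ K⁴.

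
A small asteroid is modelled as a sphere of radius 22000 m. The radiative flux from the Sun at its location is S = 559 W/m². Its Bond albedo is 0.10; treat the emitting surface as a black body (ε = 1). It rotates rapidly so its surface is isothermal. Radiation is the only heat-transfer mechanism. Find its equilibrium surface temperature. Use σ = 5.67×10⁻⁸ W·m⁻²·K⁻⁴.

T ≈ 217 K

At equilibrium, absorbed power = emitted power.
Absorbing cross-section = πr² = 1.521×10⁹ m²; emitting surface = 4πr² = 6.082×10⁹ m² (ratio 4).
(1−a)S·A_cross = εσ·A_surf·T⁴  ⇒  T⁴ = (1−a)S/(4σ).
T⁴ = 0.900·559/(4·5.67×10⁻⁸) = 2.218×10⁹ K⁴.
T = (2.218×10⁹)^(1/4).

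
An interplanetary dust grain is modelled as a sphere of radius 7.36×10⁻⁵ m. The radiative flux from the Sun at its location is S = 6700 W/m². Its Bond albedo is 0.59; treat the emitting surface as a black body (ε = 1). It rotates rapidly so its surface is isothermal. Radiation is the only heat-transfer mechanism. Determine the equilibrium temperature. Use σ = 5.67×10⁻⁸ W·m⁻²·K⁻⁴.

T ≈ 332 K

At equilibrium, absorbed power = emitted power.
Absorbing cross-section = πr² = 1.702×10⁻⁸ m²; emitting surface = 4πr² = 6.807×10⁻⁸ m² (ratio 4).
(1−a)S·A_cross = εσ·A_surf·T⁴  ⇒  T⁴ = (1−a)S/(4σ).
T⁴ = 0.410·6700/(4·5.67×10⁻⁸) = 1.211×10¹⁰ K⁴.
T = (1.211×10¹⁰)^(1/4).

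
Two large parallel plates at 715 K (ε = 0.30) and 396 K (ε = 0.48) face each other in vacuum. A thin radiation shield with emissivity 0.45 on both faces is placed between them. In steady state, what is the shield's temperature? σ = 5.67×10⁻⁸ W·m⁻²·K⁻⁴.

T_s ≈ 594 K

In steady state the net flux on the hot side equals that on the cold side.
σ(T₁⁴−T_s⁴)/D₁ = σ(T_s⁴−T₂⁴)/D₂, with D₁ = 1/ε₁+1/ε_s−1 = 4.556, D₂ = 1/ε_s+1/ε₂−1 = 3.306.
Solve for T_s⁴: T_s⁴ = (D₂·T₁⁴ + D₁·T₂⁴)/(D₁+D₂) = 1.241×10¹¹ K⁴.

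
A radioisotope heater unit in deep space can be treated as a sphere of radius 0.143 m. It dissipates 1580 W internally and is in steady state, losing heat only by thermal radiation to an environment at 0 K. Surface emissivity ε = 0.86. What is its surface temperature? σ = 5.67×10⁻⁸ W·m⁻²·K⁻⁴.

T ≈ 596 K

Steady state: internal power = radiated power, P = εσA T⁴.
Radiating area A = 4πr² = 0.2570 m².
T⁴ = P/(εσA) = 1580/(0.86·5.67×10⁻⁸·0.2570) = 1.261×10¹¹ K⁴.
T = (1.261×10¹¹)^(1/4).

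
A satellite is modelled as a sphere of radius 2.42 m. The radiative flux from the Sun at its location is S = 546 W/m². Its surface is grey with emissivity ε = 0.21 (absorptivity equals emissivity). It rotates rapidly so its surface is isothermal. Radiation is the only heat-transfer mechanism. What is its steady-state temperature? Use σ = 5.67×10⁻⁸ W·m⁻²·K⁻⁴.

At equilibrium, absorbed power = emitted power.
Absorbing cross-section = πr² = 18.40 m²; emitting surface = 4πr² = 73.59 m² (ratio 4).
εS·A_cross = εσ·A_surf·T⁴  ⇒  T⁴ = S/(4σ)   (ε cancels).
T⁴ = 546/(4·5.67×10⁻⁸) = 2.407×10⁹ K⁴.
T = (2.407×10⁹)^(1/4).

T ≈ 222 K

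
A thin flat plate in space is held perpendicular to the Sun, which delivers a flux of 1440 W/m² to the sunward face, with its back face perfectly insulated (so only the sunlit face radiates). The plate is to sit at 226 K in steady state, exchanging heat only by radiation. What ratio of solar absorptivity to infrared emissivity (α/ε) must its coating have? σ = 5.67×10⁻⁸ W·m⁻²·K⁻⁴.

Balance: αS·A = εσ·1A·T⁴ ⇒ α/ε = σT⁴/S.
α/ε = 5.67×10⁻⁸·(226)⁴/1440 = 5.67×10⁻⁸·2.609×10⁹/1440.

α/ε ≈ 0.103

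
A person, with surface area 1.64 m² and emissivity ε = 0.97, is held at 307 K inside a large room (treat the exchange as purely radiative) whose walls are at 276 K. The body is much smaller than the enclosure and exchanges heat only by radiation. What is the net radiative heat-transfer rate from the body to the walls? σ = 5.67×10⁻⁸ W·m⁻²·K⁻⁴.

For a small grey body in a large enclosure: P_net = εσA(T_body⁴ − T_wall⁴).
A = 1.64 m²; T_body⁴ − T_wall⁴ = 8.883×10⁹ − 5.803×10⁹ = 3.080×10⁹ K⁴.
|P_net| = 0.97·5.67×10⁻⁸·1.640·3.080×10⁹.

P_net ≈ 278 W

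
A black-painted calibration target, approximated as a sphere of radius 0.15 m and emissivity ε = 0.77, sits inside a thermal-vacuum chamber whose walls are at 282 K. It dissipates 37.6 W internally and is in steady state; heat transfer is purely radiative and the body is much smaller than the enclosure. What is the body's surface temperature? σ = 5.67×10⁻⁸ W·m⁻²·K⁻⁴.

T ≈ 311 K

For a small grey body in a large enclosure, net radiated power = εσA(T⁴ − T_w⁴).
Steady state: P = εσA(T⁴ − T_w⁴) with A = 4πr² = 0.2827 m².
T⁴ = P/(εσA) + T_w⁴ = 37.6/(0.77·5.67×10⁻⁸·0.2827) + (282)⁴
    = 3.046×10⁹ + 6.324×10⁹ = 9.370×10⁹ K⁴.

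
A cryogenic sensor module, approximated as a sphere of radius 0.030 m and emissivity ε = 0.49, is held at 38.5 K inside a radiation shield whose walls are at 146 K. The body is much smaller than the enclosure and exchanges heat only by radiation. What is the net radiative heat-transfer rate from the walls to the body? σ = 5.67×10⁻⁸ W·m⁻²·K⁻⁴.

For a small grey body in a large enclosure: P_net = εσA(T_body⁴ − T_wall⁴).
A = 4πr² = 0.01131 m²; T_body⁴ − T_wall⁴ = 2.197×10⁶ − 4.544×10⁸ = -4.522×10⁸ K⁴.
|P_net| = 0.49·5.67×10⁻⁸·0.01131·4.522×10⁸.

P_net ≈ 0.142 W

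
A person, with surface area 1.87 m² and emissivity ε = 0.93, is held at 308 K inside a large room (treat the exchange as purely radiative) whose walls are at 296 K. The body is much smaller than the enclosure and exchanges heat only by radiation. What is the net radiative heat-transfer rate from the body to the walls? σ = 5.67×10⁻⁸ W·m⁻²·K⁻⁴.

P_net ≈ 130 W

For a small grey body in a large enclosure: P_net = εσA(T_body⁴ − T_wall⁴).
A = 1.87 m²; T_body⁴ − T_wall⁴ = 8.999×10⁹ − 7.677×10⁹ = 1.323×10⁹ K⁴.
|P_net| = 0.93·5.67×10⁻⁸·1.870·1.323×10⁹.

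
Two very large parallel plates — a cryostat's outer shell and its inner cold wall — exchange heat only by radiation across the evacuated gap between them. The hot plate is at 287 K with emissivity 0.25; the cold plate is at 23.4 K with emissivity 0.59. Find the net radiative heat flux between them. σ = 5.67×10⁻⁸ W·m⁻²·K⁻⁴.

q ≈ 81.9 W/m²

For two infinite grey parallel plates, q = σ(T₁⁴ − T₂⁴)/(1/ε₁ + 1/ε₂ − 1).
T₁⁴ − T₂⁴ = 6.785×10⁹ − 2.998×10⁵ = 6.784×10⁹ K⁴.
1/ε₁ + 1/ε₂ − 1 = 4.000 + 1.695 − 1 = 4.695.
q = 5.67×10⁻⁸ × 6.784×10⁹ / 4.695.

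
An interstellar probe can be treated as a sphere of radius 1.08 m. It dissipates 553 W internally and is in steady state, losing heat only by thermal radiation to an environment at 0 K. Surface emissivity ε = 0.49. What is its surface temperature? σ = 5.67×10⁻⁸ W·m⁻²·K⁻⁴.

Steady state: internal power = radiated power, P = εσA T⁴.
Radiating area A = 4πr² = 14.66 m².
T⁴ = P/(εσA) = 553/(0.49·5.67×10⁻⁸·14.66) = 1.358×10⁹ K⁴.
T = (1.358×10⁹)^(1/4).

T ≈ 192 K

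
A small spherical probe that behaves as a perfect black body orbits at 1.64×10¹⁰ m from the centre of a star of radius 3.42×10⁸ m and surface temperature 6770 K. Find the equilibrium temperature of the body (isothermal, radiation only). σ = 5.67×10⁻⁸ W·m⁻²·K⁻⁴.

The star's surface emits σT_*⁴; at distance d the flux is S = σT_*⁴(R_*/d)².
S = 5.67×10⁻⁸·(6770)⁴·(3.42×10⁸/1.64×10¹⁰)² = 51800 W/m².
For an isothermal sphere T⁴ = (1−a)S/(4σ) = 2.284×10¹¹ K⁴.

T ≈ 691 K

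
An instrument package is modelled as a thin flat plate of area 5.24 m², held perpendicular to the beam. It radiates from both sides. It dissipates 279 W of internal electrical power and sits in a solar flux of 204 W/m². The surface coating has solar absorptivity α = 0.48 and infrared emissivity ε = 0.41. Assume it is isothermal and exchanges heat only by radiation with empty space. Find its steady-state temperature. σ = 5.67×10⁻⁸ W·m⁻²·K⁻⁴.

At steady state, absorbed solar power + internal power = radiated power.
Absorbed: α·S·A_cross = 0.48·204·5.240 = 513.1 W (cross-section A).
Total input = 513.1 + 279 = 792.1 W.
Radiated: εσ·A_surf·T⁴ with A_surf = 2A = 10.48 m².
T⁴ = 792.1/(0.41·5.67×10⁻⁸·10.48) = 3.251×10⁹ K⁴.

T ≈ 239 K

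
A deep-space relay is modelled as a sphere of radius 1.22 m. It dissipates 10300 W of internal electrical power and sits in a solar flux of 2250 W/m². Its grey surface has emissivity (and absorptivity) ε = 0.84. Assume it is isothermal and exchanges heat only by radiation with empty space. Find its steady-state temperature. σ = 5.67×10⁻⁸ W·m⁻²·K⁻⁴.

At steady state, absorbed solar power + internal power = radiated power.
Absorbed: α·S·A_cross = 0.84·2250·4.676 = 8838 W (cross-section πr²).
Total input = 8838 + 10300 = 19140 W.
Radiated: εσ·A_surf·T⁴ with A_surf = 4πr² = 18.70 m².
T⁴ = 19140/(0.84·5.67×10⁻⁸·18.70) = 2.148×10¹⁰ K⁴.

T ≈ 383 K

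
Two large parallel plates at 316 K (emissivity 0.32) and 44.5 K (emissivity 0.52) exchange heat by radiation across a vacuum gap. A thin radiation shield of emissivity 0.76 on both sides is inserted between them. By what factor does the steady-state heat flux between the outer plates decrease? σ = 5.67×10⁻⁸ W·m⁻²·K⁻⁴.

factor ≈ 1.40

Without shield: q₀ = σΔ(T⁴)/(1/ε₁+1/ε₂−1) with denominator 4.048.
With shield the two gaps are in series; the resistances add: (1/ε₁+1/ε_s−1)+(1/ε_s+1/ε₂−1) = 3.441+2.239 = 5.680.
Heat-flux ratio q₀/q = 5.680/4.048.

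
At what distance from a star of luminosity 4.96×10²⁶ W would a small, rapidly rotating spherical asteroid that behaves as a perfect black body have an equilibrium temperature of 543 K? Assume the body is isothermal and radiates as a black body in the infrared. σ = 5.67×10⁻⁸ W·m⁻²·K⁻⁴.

d ≈ 4.47×10¹⁰ m

For an isothermal black-emitting sphere, (1−a)S·πr² = σ·4πr²·T⁴ ⇒ S = 4σT⁴/(1−a).
S = 4·5.67×10⁻⁸·(543)⁴/1.00 = 19720 W/m².
Flux falls as S = L/(4πd²), so d = √(L/(4πS)) = √(4.96×10²⁶/(4π·19720)).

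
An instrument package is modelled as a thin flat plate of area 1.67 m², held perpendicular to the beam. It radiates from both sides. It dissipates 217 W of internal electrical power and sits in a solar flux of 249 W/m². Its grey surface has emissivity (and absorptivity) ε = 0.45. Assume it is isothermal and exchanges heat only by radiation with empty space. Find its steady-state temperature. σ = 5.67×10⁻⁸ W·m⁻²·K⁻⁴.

At steady state, absorbed solar power + internal power = radiated power.
Absorbed: α·S·A_cross = 0.45·249·1.670 = 187.1 W (cross-section A).
Total input = 187.1 + 217 = 404.1 W.
Radiated: εσ·A_surf·T⁴ with A_surf = 2A = 3.340 m².
T⁴ = 404.1/(0.45·5.67×10⁻⁸·3.340) = 4.742×10⁹ K⁴.

T ≈ 262 K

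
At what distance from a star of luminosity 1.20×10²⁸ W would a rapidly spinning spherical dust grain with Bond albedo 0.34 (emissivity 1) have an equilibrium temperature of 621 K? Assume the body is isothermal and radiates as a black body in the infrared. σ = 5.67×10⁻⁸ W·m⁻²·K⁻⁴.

d ≈ 1.37×10¹¹ m

For an isothermal black-emitting sphere, (1−a)S·πr² = σ·4πr²·T⁴ ⇒ S = 4σT⁴/(1−a).
S = 4·5.67×10⁻⁸·(621)⁴/0.660 = 51110 W/m².
Flux falls as S = L/(4πd²), so d = √(L/(4πS)) = √(1.20×10²⁸/(4π·51110)).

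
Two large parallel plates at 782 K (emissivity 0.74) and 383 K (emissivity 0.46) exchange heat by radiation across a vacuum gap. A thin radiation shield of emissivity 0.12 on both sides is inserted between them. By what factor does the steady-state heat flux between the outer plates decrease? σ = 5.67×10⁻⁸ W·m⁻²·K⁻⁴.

Without shield: q₀ = σΔ(T⁴)/(1/ε₁+1/ε₂−1) with denominator 2.525.
With shield the two gaps are in series; the resistances add: (1/ε₁+1/ε_s−1)+(1/ε_s+1/ε₂−1) = 8.685+9.507 = 18.19.
Heat-flux ratio q₀/q = 18.19/2.525.

factor ≈ 7.20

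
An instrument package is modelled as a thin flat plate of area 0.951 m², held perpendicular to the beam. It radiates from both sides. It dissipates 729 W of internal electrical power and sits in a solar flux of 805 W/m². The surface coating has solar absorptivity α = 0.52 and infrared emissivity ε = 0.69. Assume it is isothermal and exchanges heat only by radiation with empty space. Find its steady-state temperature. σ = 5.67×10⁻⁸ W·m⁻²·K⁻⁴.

At steady state, absorbed solar power + internal power = radiated power.
Absorbed: α·S·A_cross = 0.52·805·0.9510 = 398.1 W (cross-section A).
Total input = 398.1 + 729 = 1127 W.
Radiated: εσ·A_surf·T⁴ with A_surf = 2A = 1.902 m².
T⁴ = 1127/(0.69·5.67×10⁻⁸·1.902) = 1.515×10¹⁰ K⁴.

T ≈ 351 K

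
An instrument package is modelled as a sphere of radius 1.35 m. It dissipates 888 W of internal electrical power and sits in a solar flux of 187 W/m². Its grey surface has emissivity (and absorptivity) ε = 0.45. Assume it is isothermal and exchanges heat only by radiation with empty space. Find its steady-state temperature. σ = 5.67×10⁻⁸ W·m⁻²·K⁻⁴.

At steady state, absorbed solar power + internal power = radiated power.
Absorbed: α·S·A_cross = 0.45·187·5.726 = 481.8 W (cross-section πr²).
Total input = 481.8 + 888 = 1370 W.
Radiated: εσ·A_surf·T⁴ with A_surf = 4πr² = 22.90 m².
T⁴ = 1370/(0.45·5.67×10⁻⁸·22.90) = 2.344×10⁹ K⁴.

T ≈ 220 K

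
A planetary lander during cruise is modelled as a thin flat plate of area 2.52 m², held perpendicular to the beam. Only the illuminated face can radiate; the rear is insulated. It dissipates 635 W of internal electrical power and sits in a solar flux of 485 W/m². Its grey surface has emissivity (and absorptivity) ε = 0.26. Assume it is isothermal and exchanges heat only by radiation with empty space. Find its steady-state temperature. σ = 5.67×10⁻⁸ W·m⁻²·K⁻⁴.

At steady state, absorbed solar power + internal power = radiated power.
Absorbed: α·S·A_cross = 0.26·485·2.520 = 317.8 W (cross-section A).
Total input = 317.8 + 635 = 952.8 W.
Radiated: εσ·A_surf·T⁴ with A_surf = A = 2.520 m².
T⁴ = 952.8/(0.26·5.67×10⁻⁸·2.520) = 2.565×10¹⁰ K⁴.

T ≈ 400 K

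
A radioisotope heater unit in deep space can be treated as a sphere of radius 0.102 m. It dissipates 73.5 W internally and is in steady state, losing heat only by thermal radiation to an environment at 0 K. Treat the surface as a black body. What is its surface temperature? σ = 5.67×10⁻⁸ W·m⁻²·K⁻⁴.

T ≈ 316 K

Steady state: internal power = radiated power, P = εσA T⁴.
Radiating area A = 4πr² = 0.1307 m².
T⁴ = P/(εσA) = 73.5/(1.0·5.67×10⁻⁸·0.1307) = 9.915×10⁹ K⁴.
T = (9.915×10⁹)^(1/4).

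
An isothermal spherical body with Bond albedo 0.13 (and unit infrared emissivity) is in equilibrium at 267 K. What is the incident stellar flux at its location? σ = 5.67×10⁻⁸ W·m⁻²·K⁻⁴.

S ≈ 1320 W/m²

(1−a)S·πr² = σ·4πr²·T⁴ ⇒ S = 4σT⁴/(1−a).
S = 4·5.67×10⁻⁸·5.082×10⁹/0.870.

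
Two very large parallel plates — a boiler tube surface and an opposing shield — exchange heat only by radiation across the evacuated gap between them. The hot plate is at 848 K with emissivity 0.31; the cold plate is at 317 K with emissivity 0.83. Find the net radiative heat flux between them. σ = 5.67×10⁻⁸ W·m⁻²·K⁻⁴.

q ≈ 8380 W/m²

For two infinite grey parallel plates, q = σ(T₁⁴ − T₂⁴)/(1/ε₁ + 1/ε₂ − 1).
T₁⁴ − T₂⁴ = 5.171×10¹¹ − 1.010×10¹⁰ = 5.070×10¹¹ K⁴.
1/ε₁ + 1/ε₂ − 1 = 3.226 + 1.205 − 1 = 3.431.
q = 5.67×10⁻⁸ × 5.070×10¹¹ / 3.431.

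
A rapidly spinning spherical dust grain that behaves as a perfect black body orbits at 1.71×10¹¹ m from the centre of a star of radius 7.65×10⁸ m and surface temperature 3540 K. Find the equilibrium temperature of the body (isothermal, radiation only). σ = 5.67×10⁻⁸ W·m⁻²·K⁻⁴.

The star's surface emits σT_*⁴; at distance d the flux is S = σT_*⁴(R_*/d)².
S = 5.67×10⁻⁸·(3540)⁴·(7.65×10⁸/1.71×10¹¹)² = 178.2 W/m².
For an isothermal sphere T⁴ = (1−a)S/(4σ) = 7.857×10⁸ K⁴.

T ≈ 167 K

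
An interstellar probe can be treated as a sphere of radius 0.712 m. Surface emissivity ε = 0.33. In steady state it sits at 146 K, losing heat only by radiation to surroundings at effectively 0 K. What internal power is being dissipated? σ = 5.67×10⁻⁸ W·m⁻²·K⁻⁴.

P ≈ 54.2 W

Steady state: P = εσA T⁴.
A = 4πr² = 6.370 m²; T⁴ = (146)⁴ = 4.544×10⁸ K⁴.
P = 0.33 × 5.67×10⁻⁸ × 6.370 × 4.544×10⁸.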